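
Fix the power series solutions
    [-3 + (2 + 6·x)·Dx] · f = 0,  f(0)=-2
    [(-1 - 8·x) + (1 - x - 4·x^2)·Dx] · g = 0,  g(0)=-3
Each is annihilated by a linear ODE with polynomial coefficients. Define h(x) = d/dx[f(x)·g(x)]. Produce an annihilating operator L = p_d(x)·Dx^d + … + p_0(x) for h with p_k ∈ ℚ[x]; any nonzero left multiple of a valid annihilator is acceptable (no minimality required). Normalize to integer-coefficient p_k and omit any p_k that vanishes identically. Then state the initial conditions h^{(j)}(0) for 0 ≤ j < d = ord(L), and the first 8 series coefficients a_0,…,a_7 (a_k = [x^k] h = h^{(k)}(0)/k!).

L = (43 + 474·x + 1491·x^2 + 2280·x^3 + 2160·x^4) + (-10 - 58·x - 78·x^2 + 242·x^3 + 960·x^4 + 864·x^5)·Dx  (order 1).
h: a_k = 15, 129/2, 2457/8, 13593/16, 423525/128, 2183607/256, 30679677/1024, 154848201/2048, …
ICs: h(0) = 15.

f: a_k = -2, -3, 9/4, -27/8, 405/64, -1701/128, 15309/512, -72171/1024, …
g: a_k = -3, -3, -15, -27, -87, -195, -543, -1323, …
L₀ := L_f ⊗_s L_g (sym. prod.), ord ≤ 1.
Differentiate: ansatz ord ≤ ord L₀ ⇒ L.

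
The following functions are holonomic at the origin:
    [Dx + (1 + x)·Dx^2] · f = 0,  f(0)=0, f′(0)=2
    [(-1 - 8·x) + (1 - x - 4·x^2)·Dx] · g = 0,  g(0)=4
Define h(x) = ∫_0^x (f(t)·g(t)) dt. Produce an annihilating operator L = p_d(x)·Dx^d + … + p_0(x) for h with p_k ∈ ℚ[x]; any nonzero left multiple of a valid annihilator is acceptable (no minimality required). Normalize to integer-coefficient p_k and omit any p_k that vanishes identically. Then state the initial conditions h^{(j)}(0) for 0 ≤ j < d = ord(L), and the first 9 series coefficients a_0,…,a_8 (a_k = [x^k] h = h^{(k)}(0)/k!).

L = (9 + 16·x)·Dx + (1 + 19·x + 20·x^2)·Dx^2 + (-1 + 5·x^2 + 4·x^3)·Dx^3  (order 3).
h: a_k = 0, 0, 4, 4/3, 29/3, 158/15, 1567/45, 6274/105, 4393/28, …
ICs: h(0) = 0, h′(0) = 0, h′′(0) = 8.

f: a_k = 0, 2, -1, 2/3, -1/2, 2/5, -1/3, 2/7, -1/4, …
g: a_k = 4, 4, 20, 36, 116, 260, 724, 1764, 4660, …
L₀ := L_f ⊗_s L_g (sym. prod.), ord ≤ 2.
h=∫₀ˣh₀: take L = L₀·Dx.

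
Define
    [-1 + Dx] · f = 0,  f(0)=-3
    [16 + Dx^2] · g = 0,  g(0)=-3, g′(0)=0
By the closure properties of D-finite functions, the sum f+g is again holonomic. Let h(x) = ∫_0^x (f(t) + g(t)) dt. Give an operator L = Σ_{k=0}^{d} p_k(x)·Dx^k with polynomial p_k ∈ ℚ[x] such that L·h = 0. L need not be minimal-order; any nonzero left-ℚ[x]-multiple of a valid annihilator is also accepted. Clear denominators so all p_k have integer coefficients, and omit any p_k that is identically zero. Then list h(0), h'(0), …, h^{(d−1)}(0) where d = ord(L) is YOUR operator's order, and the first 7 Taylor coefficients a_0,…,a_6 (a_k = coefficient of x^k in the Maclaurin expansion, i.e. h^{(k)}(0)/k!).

L = -16·Dx + 16·Dx^2 - Dx^3 + Dx^4  (order 4).
h: a_k = 0, -6, -3/2, 15/2, -1/8, -257/40, -1/240, …
ICs: h(0) = 0, h′(0) = -6, h′′(0) = -3, h′′′(0) = 45.

f: a_k = -3, -3, -3/2, -1/2, -1/8, -1/40, -1/240, …
g: a_k = -3, 0, 24, 0, -32, 0, 256/15, …
h₀=f+g: left-lcm gives L₀, ord ≤ 3.
Integrate: L := L₀·Dx.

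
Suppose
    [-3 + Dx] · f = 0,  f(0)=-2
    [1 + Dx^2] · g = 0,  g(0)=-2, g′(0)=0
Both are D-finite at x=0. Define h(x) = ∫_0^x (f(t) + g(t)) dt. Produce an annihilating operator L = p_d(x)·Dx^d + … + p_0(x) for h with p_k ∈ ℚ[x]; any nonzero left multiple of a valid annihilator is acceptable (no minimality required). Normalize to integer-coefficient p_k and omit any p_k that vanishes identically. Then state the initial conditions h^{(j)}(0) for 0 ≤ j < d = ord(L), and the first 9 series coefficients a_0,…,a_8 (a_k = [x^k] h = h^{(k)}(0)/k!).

L = -3·Dx + Dx^2 - 3·Dx^3 + Dx^4  (order 4).
h: a_k = 0, -4, -3, -8/3, -9/4, -41/30, -27/40, -13/45, -243/2240, …
ICs: h(0) = 0, h′(0) = -4, h′′(0) = -6, h′′′(0) = -16.

f: a_k = -2, -6, -9, -9, -27/4, -81/20, -81/40, -243/280, -729/2240, …
g: a_k = -2, 0, 1, 0, -1/12, 0, 1/360, 0, -1/20160, …
f+g: L₀ = lclm(L_f,L_g), ord ≤ 1+2.
h=∫₀ˣh₀: take L = L₀·Dx.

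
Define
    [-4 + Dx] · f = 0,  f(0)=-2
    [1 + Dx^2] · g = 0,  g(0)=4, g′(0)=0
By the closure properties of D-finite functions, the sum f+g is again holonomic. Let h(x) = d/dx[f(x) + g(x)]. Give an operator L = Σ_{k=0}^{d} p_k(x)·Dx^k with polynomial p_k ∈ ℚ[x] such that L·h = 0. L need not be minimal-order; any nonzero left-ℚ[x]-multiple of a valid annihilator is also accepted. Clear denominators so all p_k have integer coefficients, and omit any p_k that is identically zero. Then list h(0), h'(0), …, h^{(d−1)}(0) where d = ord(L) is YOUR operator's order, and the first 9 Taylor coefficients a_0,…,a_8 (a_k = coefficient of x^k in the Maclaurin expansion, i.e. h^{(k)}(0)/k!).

L = 4 - Dx + 4·Dx^2 - Dx^3  (order 3).
h: a_k = -8, -36, -64, -254/3, -256/3, -683/10, -2048/45, -4681/180, -4096/315, …
ICs: h(0) = -8, h′(0) = -36, h′′(0) = -128.

f: a_k = -2, -8, -16, -64/3, -64/3, -256/15, -512/45, -2048/315, -1024/315, …
g: a_k = 4, 0, -2, 0, 1/6, 0, -1/180, 0, 1/10080, …
f+g: L₀ = lclm(L_f,L_g), ord ≤ 1+2.
Derive L from L₀ (diff closure).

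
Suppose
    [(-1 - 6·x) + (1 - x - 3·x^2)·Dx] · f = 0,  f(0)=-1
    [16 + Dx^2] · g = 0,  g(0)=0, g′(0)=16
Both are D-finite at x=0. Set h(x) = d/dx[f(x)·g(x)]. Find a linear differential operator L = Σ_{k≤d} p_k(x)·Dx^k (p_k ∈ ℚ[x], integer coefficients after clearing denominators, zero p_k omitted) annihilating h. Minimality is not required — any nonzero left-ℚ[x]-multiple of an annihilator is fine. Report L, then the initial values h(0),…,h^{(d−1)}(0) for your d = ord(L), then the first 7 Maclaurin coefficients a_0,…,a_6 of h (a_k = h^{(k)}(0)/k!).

L = (-26 - 256·x - 640·x^2 + 768·x^3 + 1152·x^4) + (-7 - 26·x + 144·x^2 + 288·x^3)·Dx + (5 - 13·x - 31·x^2 + 48·x^3 + 72·x^4)·Dx^2  (order 2).
h: a_k = -16, -32, -64, -832/3, -2512/3, -11264/5, -272432/45, …
ICs: h(0) = -16, h′(0) = -32.

f: a_k = -1, -1, -4, -7, -19, -40, -97, …
g: a_k = 0, 16, 0, -128/3, 0, 512/15, 0, …
Sym-product of L_f,L_g gives L₀ (≤ ord 2).
Derive L from L₀ (diff closure).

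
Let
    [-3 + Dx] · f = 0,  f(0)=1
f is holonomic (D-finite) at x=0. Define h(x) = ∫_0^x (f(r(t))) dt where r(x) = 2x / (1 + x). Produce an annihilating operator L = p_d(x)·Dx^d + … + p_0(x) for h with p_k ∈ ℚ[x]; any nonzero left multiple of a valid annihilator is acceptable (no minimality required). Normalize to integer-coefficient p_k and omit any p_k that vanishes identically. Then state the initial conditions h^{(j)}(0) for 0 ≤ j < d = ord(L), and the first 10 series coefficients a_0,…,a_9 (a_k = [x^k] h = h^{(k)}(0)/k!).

f: a_k = 1, 3, 9/2, 9/2, 27/8, 81/40, 81/80, 243/560, 729/4480, 243/4480, …
h₀=f(r): pull back L_f along r ⇒ L₀.
∫: right-multiply L₀ by Dx.
L = -6·Dx + (1 + 2·x + x^2)·Dx^2  (order 2).
h: a_k = 0, 1, 3, 4, 3/2, -6/5, -1/5, 24/35, -57/140, -4/105, …
ICs: h(0) = 0, h′(0) = 1.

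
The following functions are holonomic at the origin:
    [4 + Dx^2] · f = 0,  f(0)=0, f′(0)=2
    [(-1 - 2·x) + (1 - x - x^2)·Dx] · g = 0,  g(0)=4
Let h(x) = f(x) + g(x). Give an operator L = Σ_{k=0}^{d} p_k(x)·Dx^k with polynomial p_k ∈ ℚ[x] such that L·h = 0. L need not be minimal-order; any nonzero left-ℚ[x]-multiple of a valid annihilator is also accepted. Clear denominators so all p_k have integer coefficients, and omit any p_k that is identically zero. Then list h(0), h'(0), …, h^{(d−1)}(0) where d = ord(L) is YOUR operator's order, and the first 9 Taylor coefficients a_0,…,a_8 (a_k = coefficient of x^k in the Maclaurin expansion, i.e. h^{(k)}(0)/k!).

L = (-44 - 96·x - 32·x^2 - 48·x^3 - 40·x^4 - 16·x^5) + (16 - 20·x - 8·x^2 + 16·x^3 - 12·x^4 - 24·x^5 - 8·x^6)·Dx + (-11 - 24·x - 8·x^2 - 12·x^3 - 10·x^4 - 4·x^5)·Dx^2 + (4 - 5·x - 2·x^2 + 4·x^3 - 3·x^4 - 6·x^5 - 2·x^6)·Dx^3  (order 3).
h: a_k = 4, 6, 8, 32/3, 20, 484/15, 52, 26452/315, 136, …
ICs: h(0) = 4, h′(0) = 6, h′′(0) = 16.

f: a_k = 0, 2, 0, -4/3, 0, 4/15, 0, -8/315, 0, …
g: a_k = 4, 4, 8, 12, 20, 32, 52, 84, 136, …
Weyl lclm of L_f,L_g ⇒ L₀ (ord ≤ 3).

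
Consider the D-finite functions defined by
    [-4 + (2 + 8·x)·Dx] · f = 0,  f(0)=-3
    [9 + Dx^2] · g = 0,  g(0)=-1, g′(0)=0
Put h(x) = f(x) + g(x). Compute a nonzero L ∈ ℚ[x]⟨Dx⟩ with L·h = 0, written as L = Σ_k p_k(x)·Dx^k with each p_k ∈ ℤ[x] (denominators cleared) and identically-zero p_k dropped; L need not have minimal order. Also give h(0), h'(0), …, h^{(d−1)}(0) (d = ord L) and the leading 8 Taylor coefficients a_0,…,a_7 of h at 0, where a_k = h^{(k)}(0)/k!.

L = (-378 - 1296·x - 2592·x^2) + (45 + 828·x + 3888·x^2 + 5184·x^3)·Dx + (-42 - 144·x - 288·x^2)·Dx^2 + (5 + 92·x + 432·x^2 + 576·x^3)·Dx^3  (order 3).
h: a_k = -4, -6, 21/2, -12, 213/8, -84, 20241/80, -792, …
ICs: h(0) = -4, h′(0) = -6, h′′(0) = 21.

f: a_k = -3, -6, 6, -12, 30, -84, 252, -792, …
g: a_k = -1, 0, 9/2, 0, -27/8, 0, 81/80, 0, …
L₀ := lclm(L_f,L_g); ord L₀ ≤ 1+2.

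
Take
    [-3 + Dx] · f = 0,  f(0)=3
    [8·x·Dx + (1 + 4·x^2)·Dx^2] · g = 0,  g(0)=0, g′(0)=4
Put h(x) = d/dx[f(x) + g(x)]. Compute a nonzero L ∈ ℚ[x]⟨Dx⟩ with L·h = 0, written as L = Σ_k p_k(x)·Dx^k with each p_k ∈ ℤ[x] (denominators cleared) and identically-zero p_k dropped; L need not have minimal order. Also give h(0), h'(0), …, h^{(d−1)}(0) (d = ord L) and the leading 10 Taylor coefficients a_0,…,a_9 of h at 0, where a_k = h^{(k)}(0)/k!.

L = (24 - 72·x - 288·x^2 - 288·x^3) + (-17 + 24·x^2 - 144·x^4)·Dx + (3 + 8·x + 24·x^2 + 32·x^3 + 48·x^4)·Dx^2  (order 2).
h: a_k = 13, 27, 49/2, 81/2, 755/8, 729/40, -19751/80, 2187/560, 4594081/4480, 2187/4480, …
ICs: h(0) = 13, h′(0) = 27.

f: a_k = 3, 9, 27/2, 27/2, 81/8, 243/40, 243/80, 729/560, 2187/4480, 729/4480, …
g: a_k = 0, 4, 0, -16/3, 0, 64/5, 0, -256/7, 0, 1024/9, …
Sum ⇒ L₀ = lclm(L_f,L_g) in ℚ(x)⟨Dx⟩.
h=h₀': d/dx-closure on L₀ ⇒ L.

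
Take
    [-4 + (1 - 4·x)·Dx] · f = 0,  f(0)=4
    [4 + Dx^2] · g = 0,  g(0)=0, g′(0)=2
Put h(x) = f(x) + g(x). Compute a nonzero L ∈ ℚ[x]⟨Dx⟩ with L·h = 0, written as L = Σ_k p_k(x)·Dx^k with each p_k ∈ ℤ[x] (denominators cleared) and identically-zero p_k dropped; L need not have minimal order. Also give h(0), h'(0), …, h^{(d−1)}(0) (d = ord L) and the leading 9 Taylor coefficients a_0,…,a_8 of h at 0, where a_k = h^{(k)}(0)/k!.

f: a_k = 4, 16, 64, 256, 1024, 4096, 16384, 65536, 262144, …
g: a_k = 0, 2, 0, -4/3, 0, 4/15, 0, -8/315, 0, …
L₀ := lclm(L_f,L_g); ord L₀ ≤ 1+2.
L = (400 - 128·x + 256·x^2) + (-36 + 176·x - 192·x^2 + 256·x^3)·Dx + (100 - 32·x + 64·x^2)·Dx^2 + (-9 + 44·x - 48·x^2 + 64·x^3)·Dx^3  (order 3).
h: a_k = 4, 18, 64, 764/3, 1024, 61444/15, 16384, 20643832/315, 262144, …
ICs: h(0) = 4, h′(0) = 18, h′′(0) = 128.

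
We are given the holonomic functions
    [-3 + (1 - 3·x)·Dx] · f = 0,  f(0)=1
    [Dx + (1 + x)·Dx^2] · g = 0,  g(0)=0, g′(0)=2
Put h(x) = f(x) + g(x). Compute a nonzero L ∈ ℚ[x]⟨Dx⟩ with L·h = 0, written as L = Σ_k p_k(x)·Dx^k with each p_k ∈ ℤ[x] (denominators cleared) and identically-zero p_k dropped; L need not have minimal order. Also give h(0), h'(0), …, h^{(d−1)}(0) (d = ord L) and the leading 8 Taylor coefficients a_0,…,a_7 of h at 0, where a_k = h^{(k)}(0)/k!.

f: a_k = 1, 3, 9, 27, 81, 243, 729, 2187, …
g: a_k = 0, 2, -1, 2/3, -1/2, 2/5, -1/3, 2/7, …
h₀=f+g: left-lcm gives L₀, ord ≤ 3.
L = (66 + 18·x)·Dx + (52 + 120·x + 36·x^2)·Dx^2 + (-7 + 11·x + 27·x^2 + 9·x^3)·Dx^3  (order 3).
h: a_k = 1, 5, 8, 83/3, 161/2, 1217/5, 2186/3, 15311/7, …
ICs: h(0) = 1, h′(0) = 5, h′′(0) = 16.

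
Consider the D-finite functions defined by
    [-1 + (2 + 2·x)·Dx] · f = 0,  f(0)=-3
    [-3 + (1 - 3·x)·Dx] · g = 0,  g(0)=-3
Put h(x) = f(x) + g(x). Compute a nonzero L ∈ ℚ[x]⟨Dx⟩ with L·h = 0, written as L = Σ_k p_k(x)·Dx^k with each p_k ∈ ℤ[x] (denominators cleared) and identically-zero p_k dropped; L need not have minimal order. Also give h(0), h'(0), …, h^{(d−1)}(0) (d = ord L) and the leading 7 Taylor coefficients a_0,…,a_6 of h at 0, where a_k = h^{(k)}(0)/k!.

L = (39 + 27·x) + (-73 - 138·x - 81·x^2)·Dx + (10 - 2·x - 66·x^2 - 54·x^3)·Dx^2  (order 2).
h: a_k = -6, -21/2, -213/8, -1299/16, -31089/128, -186645/256, -2239425/1024, …
ICs: h(0) = -6, h′(0) = -21/2.

f: a_k = -3, -3/2, 3/8, -3/16, 15/128, -21/256, 63/1024, …
g: a_k = -3, -9, -27, -81, -243, -729, -2187, …
Sum ⇒ L₀ = lclm(L_f,L_g) in ℚ(x)⟨Dx⟩.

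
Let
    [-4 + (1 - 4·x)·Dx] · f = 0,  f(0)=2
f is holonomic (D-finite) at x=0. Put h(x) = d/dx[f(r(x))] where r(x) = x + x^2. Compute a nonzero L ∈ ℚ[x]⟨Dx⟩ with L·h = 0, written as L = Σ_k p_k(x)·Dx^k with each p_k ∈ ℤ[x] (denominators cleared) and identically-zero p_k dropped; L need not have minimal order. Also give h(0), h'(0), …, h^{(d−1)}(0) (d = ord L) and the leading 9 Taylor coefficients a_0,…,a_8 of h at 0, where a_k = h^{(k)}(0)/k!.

f: a_k = 2, 8, 32, 128, 512, 2048, 8192, 32768, 131072, …
f∘r: x↦r, Dx↦Dx/r' in L_f ⇒ L₀.
h=h₀': d/dx-closure on L₀ ⇒ L.
L = (10 + 24·x + 24·x^2) + (-1 + 2·x + 12·x^2 + 8·x^3)·Dx  (order 1).
h: a_k = 8, 80, 576, 3712, 22400, 129792, 731136, 4034560, 21915648, …
ICs: h(0) = 8.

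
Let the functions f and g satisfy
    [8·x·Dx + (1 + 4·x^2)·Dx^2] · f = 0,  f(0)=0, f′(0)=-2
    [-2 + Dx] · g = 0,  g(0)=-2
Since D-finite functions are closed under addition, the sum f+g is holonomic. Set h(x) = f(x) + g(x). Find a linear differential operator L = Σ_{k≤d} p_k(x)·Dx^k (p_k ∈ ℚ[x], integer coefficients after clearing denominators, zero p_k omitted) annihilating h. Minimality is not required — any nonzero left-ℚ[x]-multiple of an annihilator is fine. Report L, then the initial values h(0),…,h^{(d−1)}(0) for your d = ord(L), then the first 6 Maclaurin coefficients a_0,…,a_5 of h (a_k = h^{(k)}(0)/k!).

f: a_k = 0, -2, 0, 8/3, 0, -32/5, …
g: a_k = -2, -4, -4, -8/3, -4/3, -8/15, …
Sum ⇒ L₀ = lclm(L_f,L_g) in ℚ(x)⟨Dx⟩.
L = (8 - 32·x - 32·x^2)·Dx + (-6 + 12·x + 8·x^2 - 16·x^3)·Dx^2 + (1 + 2·x + 4·x^2 + 8·x^3)·Dx^3  (order 3).
h: a_k = -2, -6, -4, 0, -4/3, -104/15, …
ICs: h(0) = -2, h′(0) = -6, h′′(0) = -8.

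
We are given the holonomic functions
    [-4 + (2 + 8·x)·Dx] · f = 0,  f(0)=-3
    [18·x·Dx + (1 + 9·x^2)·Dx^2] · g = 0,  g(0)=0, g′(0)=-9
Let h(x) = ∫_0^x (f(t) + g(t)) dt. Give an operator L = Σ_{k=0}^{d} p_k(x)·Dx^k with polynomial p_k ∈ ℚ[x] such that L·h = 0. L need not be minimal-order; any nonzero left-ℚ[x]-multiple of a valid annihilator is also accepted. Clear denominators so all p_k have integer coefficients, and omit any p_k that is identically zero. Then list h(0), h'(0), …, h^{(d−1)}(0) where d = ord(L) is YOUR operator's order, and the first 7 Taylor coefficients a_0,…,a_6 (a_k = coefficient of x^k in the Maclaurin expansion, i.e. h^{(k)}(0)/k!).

f: a_k = -3, -6, 6, -12, 30, -84, 252, …
g: a_k = 0, -9, 0, 27, 0, -729/5, 0, …
h₀=f+g: left-lcm gives L₀, ord ≤ 3.
h=∫h₀ ⇒ L = L₀·Dx.
L = (-18 - 180·x + 486·x^2 + 972·x^3)·Dx^2 + (-15 - 72·x - 9·x^2 + 1944·x^3 + 3402·x^4)·Dx^3 + (-1 + 5·x + 54·x^2 + 153·x^3 + 567·x^4 + 972·x^5)·Dx^4  (order 4).
h: a_k = 0, -3, -15/2, 2, 15/4, 6, -383/10, …
ICs: h(0) = 0, h′(0) = -3, h′′(0) = -15, h′′′(0) = 12.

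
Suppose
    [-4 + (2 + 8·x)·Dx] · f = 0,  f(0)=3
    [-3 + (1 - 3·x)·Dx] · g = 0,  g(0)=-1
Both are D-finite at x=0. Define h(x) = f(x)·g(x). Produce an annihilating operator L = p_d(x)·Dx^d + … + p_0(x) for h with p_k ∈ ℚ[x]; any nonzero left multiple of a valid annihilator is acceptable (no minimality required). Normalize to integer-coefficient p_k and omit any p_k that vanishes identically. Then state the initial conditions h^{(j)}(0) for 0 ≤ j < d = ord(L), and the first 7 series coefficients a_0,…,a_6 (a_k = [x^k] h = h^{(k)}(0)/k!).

f: a_k = 3, 6, -6, 12, -30, 84, -252, …
g: a_k = -1, -3, -9, -27, -81, -243, -729, …
L₀ := L_f ⊗_s L_g (sym. prod.), ord ≤ 1.
L = (5 + 6·x) + (-1 - x + 12·x^2)·Dx  (order 1).
h: a_k = -3, -15, -39, -129, -357, -1155, -3213, …
ICs: h(0) = -3.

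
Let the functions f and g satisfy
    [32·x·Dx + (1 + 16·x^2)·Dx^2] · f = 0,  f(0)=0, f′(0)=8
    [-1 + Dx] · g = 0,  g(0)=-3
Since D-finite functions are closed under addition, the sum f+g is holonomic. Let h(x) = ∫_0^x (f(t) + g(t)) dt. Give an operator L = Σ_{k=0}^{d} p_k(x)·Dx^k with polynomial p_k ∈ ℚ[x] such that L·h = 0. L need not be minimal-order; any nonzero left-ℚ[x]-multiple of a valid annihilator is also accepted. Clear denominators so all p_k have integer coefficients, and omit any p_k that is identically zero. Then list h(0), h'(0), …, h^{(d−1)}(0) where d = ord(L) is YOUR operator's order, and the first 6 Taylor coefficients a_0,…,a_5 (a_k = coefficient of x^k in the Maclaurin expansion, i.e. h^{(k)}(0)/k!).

f: a_k = 0, 8, 0, -128/3, 0, 2048/5, …
g: a_k = -3, -3, -3/2, -1/2, -1/8, -1/40, …
Sum ⇒ L₀ = lclm(L_f,L_g) in ℚ(x)⟨Dx⟩.
∫: right-multiply L₀ by Dx.
L = (32 - 32·x - 1536·x^2 - 512·x^3)·Dx^2 + (-33 + 1504·x^2 - 256·x^4)·Dx^3 + (1 + 32·x + 32·x^2 + 512·x^3 + 256·x^4)·Dx^4  (order 4).
h: a_k = 0, -3, 5/2, -1/2, -259/24, -1/40, …
ICs: h(0) = 0, h′(0) = -3, h′′(0) = 5, h′′′(0) = -3.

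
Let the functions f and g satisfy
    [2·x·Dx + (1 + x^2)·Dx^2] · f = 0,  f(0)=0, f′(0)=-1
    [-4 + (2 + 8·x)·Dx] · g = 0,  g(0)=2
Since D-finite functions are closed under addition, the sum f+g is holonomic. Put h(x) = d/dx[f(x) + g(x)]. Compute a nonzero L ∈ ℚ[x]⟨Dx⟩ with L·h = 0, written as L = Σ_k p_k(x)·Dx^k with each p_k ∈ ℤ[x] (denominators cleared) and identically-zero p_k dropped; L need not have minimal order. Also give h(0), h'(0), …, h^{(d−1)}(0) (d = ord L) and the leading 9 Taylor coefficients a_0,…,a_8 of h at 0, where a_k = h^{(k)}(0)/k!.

f: a_k = 0, -1, 0, 1/3, 0, -1/5, 0, 1/7, 0, …
g: a_k = 2, 4, -4, 8, -20, 56, -168, 528, -1716, …
Weyl lclm of L_f,L_g ⇒ L₀ (ord ≤ 3).
Differentiate: ansatz ord ≤ ord L₀ ⇒ L.
L = (-4 - 40·x + 12·x^2 + 24·x^3) + (-14 - 16·x - 50·x^2 + 48·x^3 + 84·x^4)·Dx + (-2 - 6·x + 12·x^2 + 18·x^3 + 14·x^4 + 24·x^5)·Dx^2  (order 2).
h: a_k = 3, -8, 25, -80, 279, -1008, 3697, -13728, 51479, …
ICs: h(0) = 3, h′(0) = -8.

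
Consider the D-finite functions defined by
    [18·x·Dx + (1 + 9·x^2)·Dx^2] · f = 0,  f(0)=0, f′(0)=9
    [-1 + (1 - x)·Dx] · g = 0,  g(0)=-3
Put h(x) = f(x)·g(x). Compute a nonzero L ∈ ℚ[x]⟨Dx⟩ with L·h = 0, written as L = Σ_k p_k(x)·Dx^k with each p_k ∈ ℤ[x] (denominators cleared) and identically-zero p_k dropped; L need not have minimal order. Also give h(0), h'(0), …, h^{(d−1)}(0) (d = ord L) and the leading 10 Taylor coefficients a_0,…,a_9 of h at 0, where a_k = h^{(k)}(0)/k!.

f: a_k = 0, 9, 0, -27, 0, 729/5, 0, -6561/7, 0, 6561, …
g: a_k = -3, -3, -3, -3, -3, -3, -3, -3, -3, -3, …
f·g: L₀ = L_f ⊗_s L_g, ord ≤ 2·1.
L = 18·x + (2 - 18·x + 36·x^2)·Dx + (-1 + x - 9·x^2 + 9·x^3)·Dx^2  (order 2).
h: a_k = 0, -27, -27, 54, 54, -1917/5, -1917/5, 84996/35, 84996/35, -603909/35, …
ICs: h(0) = 0, h′(0) = -27.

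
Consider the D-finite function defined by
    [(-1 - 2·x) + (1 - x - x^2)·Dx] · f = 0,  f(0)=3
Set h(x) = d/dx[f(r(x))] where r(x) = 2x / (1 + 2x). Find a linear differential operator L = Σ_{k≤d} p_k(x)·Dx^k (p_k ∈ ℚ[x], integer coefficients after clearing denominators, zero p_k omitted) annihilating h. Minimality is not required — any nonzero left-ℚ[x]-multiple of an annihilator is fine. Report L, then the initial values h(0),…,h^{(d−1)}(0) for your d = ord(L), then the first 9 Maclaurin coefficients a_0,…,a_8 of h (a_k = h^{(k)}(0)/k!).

L = (4 + 24·x + 96·x^2 + 96·x^3) + (-1 - 10·x - 24·x^2 + 8·x^3 + 48·x^4)·Dx  (order 1).
h: a_k = 6, 24, 0, 192, -480, 2304, -8064, 30720, -110592, …
ICs: h(0) = 6.

f: a_k = 3, 3, 6, 9, 15, 24, 39, 63, 102, …
Substitute x→r, Dx→(1/r')Dx; clear ⇒ L₀.
h₀' ⇒ L via d/dx closure of L₀.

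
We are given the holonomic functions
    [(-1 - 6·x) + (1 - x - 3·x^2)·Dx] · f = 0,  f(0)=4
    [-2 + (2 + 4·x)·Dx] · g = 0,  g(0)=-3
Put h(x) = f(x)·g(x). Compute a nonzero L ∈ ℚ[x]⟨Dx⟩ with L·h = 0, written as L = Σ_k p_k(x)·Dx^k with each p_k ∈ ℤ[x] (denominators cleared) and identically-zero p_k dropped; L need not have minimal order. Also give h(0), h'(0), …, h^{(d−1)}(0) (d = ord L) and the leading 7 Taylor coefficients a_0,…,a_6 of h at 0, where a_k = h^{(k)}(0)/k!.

L = (2 + 7·x + 9·x^2) + (-1 - x + 5·x^2 + 6·x^3)·Dx  (order 1).
h: a_k = -12, -24, -54, -132, -573/2, -693, -6147/4, …
ICs: h(0) = -12.

f: a_k = 4, 4, 16, 28, 76, 160, 388, …
g: a_k = -3, -3, 3/2, -3/2, 15/8, -21/8, 63/16, …
Product ⇒ symmetric product L₀, ord ≤ 1.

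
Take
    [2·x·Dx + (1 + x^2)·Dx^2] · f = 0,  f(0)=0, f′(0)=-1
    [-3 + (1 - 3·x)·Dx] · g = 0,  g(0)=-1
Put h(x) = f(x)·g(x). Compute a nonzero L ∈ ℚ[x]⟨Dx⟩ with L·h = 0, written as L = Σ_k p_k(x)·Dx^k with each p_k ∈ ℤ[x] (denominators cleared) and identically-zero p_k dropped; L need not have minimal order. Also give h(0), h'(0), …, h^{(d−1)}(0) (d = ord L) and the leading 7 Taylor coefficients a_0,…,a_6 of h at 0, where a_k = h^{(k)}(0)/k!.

L = 6·x + (6 - 2·x + 12·x^2)·Dx + (-1 + 3·x - x^2 + 3·x^3)·Dx^2  (order 2).
h: a_k = 0, 1, 3, 26/3, 26, 391/5, 1173/5, …
ICs: h(0) = 0, h′(0) = 1.

f: a_k = 0, -1, 0, 1/3, 0, -1/5, 0, …
g: a_k = -1, -3, -9, -27, -81, -243, -729, …
f·g: L₀ = L_f ⊗_s L_g, ord ≤ 2·1.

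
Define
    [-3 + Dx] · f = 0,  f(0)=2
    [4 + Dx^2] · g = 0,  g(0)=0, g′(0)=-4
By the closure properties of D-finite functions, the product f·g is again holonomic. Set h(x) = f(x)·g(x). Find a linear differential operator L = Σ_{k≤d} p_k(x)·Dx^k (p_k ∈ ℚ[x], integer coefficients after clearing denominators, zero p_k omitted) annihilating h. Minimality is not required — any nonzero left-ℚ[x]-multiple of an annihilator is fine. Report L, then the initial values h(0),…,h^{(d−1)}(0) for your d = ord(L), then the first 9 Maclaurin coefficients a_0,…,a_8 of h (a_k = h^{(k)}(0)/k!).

f: a_k = 2, 6, 9, 9, 27/4, 81/20, 81/40, 243/280, 729/2240, …
g: a_k = 0, -4, 0, 8/3, 0, -8/15, 0, 16/315, 0, …
L₀ := L_f ⊗_s L_g (sym. prod.), ord ≤ 2.
L = 13 - 6·Dx + Dx^2  (order 2).
h: a_k = 0, -8, -24, -92/3, -20, -61/15, 23/5, 3277/630, 17/6, …
ICs: h(0) = 0, h′(0) = -8.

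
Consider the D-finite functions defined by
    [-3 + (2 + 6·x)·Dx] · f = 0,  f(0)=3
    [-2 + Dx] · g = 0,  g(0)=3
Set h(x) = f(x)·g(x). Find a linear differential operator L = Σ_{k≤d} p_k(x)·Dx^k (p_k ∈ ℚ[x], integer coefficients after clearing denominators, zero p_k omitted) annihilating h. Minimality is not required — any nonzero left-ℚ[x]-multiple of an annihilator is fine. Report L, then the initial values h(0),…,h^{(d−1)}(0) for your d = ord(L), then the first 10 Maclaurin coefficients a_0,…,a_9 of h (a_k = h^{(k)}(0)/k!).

f: a_k = 3, 9/2, -27/8, 81/16, -1215/128, 5103/256, -45927/1024, 216513/2048, -8444007/32768, 42220035/65536, …
g: a_k = 3, 6, 6, 4, 2, 4/5, 4/15, 8/105, 2/105, 4/945, …
h₀=f·g: eliminate ⇒ L₀, order ≤ 1·1.
L = (-7 - 12·x) + (2 + 6·x)·Dx  (order 1).
h: a_k = 9, 63/2, 279/8, 543/16, 723/128, 39837/1280, -276497/5120, 9930589/71680, -56288873/163840, 18061579639/20643840, …
ICs: h(0) = 9.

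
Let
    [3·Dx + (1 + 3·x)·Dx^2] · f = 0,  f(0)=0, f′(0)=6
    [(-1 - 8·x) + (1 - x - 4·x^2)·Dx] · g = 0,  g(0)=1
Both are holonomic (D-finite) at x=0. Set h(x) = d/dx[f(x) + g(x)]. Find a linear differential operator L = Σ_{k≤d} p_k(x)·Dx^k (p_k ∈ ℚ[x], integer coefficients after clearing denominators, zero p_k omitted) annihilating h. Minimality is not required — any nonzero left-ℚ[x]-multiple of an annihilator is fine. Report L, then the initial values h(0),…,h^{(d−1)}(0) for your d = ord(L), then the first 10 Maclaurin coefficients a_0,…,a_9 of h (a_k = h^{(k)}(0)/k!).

f: a_k = 0, 6, -9, 18, -81/2, 486/5, -243, 4374/7, -6561/4, 4374, …
g: a_k = 1, 1, 5, 9, 29, 65, 181, 441, 1165, 2929, …
L₀ := lclm(L_f,L_g); ord L₀ ≤ 2+1.
h=h₀': d/dx-closure on L₀ ⇒ L.
L = (-342 - 2178·x - 6624·x^2 - 6336·x^3 - 6912·x^4) + (-36 - 696·x - 4356·x^2 - 10176·x^3 - 12960·x^4 - 11520·x^5)·Dx + (13 + 101·x + 191·x^2 - 225·x^3 - 1440·x^4 - 2928·x^5 - 2304·x^6)·Dx^2  (order 2).
h: a_k = 7, -8, 81, -46, 811, -372, 7461, -3802, 65727, -42208, …
ICs: h(0) = 7, h′(0) = -8.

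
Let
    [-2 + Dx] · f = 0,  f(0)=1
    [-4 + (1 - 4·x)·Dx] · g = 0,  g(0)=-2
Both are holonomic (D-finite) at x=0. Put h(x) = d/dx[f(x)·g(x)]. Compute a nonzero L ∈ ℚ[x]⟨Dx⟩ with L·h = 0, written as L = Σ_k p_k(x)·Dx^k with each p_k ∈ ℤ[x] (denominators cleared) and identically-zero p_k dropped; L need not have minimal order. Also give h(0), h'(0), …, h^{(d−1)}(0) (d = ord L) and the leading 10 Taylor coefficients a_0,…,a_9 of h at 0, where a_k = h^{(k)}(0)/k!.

L = (26 - 48·x + 32·x^2) + (-3 + 16·x - 16·x^2)·Dx  (order 1).
h: a_k = -12, -104, -632, -3376, -50648/3, -1215568/15, -5672656/15, -544575008/315, -2450587544/315, -32674500592/945, …
ICs: h(0) = -12.

f: a_k = 1, 2, 2, 4/3, 2/3, 4/15, 4/45, 8/315, 2/315, 4/2835, …
g: a_k = -2, -8, -32, -128, -512, -2048, -8192, -32768, -131072, -524288, …
f·g: L₀ = L_f ⊗_s L_g, ord ≤ 1·1.
h=h₀': d/dx-closure on L₀ ⇒ L.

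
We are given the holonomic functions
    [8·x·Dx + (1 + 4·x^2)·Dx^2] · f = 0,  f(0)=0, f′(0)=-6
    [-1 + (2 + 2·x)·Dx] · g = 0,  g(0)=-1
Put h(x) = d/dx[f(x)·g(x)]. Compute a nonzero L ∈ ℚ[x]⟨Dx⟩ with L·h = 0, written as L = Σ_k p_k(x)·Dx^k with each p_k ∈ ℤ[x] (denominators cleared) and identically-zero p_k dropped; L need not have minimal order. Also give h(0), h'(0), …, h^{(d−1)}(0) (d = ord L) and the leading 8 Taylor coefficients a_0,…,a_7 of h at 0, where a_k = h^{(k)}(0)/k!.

f: a_k = 0, -6, 0, 8, 0, -96/5, 0, 384/7, …
g: a_k = -1, -1/2, 1/8, -1/16, 5/128, -7/256, 21/1024, -33/2048, …
Sym-product of L_f,L_g gives L₀ (≤ ord 2).
h=h₀': d/dx-closure on L₀ ⇒ L.
L = (29 + 160·x - 280·x^2 - 384·x^3 - 48·x^4) + (76 + 300·x - 288·x^2 - 1664·x^3 - 1344·x^4 - 192·x^5)·Dx + (12 - 40·x - 84·x^2 - 256·x^3 - 544·x^4 - 384·x^5 - 64·x^6)·Dx^2  (order 2).
h: a_k = 6, 6, -105/4, -29/2, 6389/64, 17787/320, -1022653/2560, -944407/4480, …
ICs: h(0) = 6, h′(0) = 6.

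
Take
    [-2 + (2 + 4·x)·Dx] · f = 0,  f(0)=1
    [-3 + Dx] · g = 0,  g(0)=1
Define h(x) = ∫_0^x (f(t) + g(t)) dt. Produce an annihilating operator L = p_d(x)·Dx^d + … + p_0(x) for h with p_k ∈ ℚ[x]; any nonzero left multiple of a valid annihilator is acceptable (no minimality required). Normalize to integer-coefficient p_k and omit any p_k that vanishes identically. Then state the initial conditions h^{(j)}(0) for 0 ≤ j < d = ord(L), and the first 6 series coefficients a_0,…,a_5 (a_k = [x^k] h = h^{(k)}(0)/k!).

f: a_k = 1, 1, -1/2, 1/2, -5/8, 7/8, …
g: a_k = 1, 3, 9/2, 9/2, 27/8, 81/40, …
Sum ⇒ L₀ = lclm(L_f,L_g) in ℚ(x)⟨Dx⟩.
∫: right-multiply L₀ by Dx.
L = (6 + 9·x)·Dx + (-5 - 18·x - 18·x^2)·Dx^2 + (1 + 5·x + 6·x^2)·Dx^3  (order 3).
h: a_k = 0, 2, 2, 4/3, 5/4, 11/20, …
ICs: h(0) = 0, h′(0) = 2, h′′(0) = 4.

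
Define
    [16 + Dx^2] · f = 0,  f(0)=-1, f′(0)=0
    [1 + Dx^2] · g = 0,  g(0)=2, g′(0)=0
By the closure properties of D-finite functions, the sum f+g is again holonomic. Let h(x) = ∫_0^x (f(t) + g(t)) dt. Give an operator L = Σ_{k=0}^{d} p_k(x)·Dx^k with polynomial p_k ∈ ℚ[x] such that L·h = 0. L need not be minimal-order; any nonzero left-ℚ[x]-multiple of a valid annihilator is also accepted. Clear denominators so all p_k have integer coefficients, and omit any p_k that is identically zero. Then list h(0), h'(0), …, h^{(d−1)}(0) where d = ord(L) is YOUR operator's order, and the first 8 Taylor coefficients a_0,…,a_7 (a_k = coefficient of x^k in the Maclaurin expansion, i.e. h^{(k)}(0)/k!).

L = 16·Dx + 17·Dx^3 + Dx^5  (order 5).
h: a_k = 0, 1, 0, 7/3, 0, -127/60, 0, 2047/2520, …
ICs: h(0) = 0, h′(0) = 1, h′′(0) = 0, h′′′(0) = 14, h′′′′(0) = 0.

f: a_k = -1, 0, 8, 0, -32/3, 0, 256/45, 0, …
g: a_k = 2, 0, -1, 0, 1/12, 0, -1/360, 0, …
h₀=f+g: left-lcm gives L₀, ord ≤ 4.
Integrate: L := L₀·Dx.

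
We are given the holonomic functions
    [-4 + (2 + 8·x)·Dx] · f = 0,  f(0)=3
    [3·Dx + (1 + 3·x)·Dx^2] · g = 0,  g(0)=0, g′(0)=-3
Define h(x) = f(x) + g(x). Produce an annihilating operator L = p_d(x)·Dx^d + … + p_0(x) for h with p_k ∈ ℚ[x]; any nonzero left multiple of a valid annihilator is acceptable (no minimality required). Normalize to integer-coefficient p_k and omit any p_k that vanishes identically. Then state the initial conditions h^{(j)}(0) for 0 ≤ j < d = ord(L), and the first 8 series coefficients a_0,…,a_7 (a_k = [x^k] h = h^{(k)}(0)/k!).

L = 36·x·Dx + (6 + 72·x + 180·x^2)·Dx^2 + (1 + 13·x + 54·x^2 + 72·x^3)·Dx^3  (order 3).
h: a_k = 3, 3, -3/2, 3, -39/4, 177/5, -261/2, 3357/7, …
ICs: h(0) = 3, h′(0) = 3, h′′(0) = -3.

f: a_k = 3, 6, -6, 12, -30, 84, -252, 792, …
g: a_k = 0, -3, 9/2, -9, 81/4, -243/5, 243/2, -2187/7, …
f+g: L₀ = lclm(L_f,L_g), ord ≤ 1+2.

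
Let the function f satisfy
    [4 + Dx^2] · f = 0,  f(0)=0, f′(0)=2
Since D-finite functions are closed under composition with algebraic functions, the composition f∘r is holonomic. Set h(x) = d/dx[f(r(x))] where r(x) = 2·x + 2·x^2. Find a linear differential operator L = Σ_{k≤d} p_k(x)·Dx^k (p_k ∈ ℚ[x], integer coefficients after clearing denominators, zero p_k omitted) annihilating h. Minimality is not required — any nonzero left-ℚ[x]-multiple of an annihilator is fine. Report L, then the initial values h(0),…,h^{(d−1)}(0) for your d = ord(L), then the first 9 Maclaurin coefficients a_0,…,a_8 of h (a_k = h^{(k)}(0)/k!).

f: a_k = 0, 2, 0, -4/3, 0, 4/15, 0, -8/315, 0, …
f∘r: x↦r, Dx↦Dx/r' in L_f ⇒ L₀.
Derive L from L₀ (diff closure).
L = (28 + 128·x + 384·x^2 + 512·x^3 + 256·x^4) + (-6 - 12·x)·Dx + (1 + 4·x + 4·x^2)·Dx^2  (order 2).
h: a_k = 4, 8, -32, -128, -352/3, 192, 25856/45, 22528/45, -70528/315, …
ICs: h(0) = 4, h′(0) = 8.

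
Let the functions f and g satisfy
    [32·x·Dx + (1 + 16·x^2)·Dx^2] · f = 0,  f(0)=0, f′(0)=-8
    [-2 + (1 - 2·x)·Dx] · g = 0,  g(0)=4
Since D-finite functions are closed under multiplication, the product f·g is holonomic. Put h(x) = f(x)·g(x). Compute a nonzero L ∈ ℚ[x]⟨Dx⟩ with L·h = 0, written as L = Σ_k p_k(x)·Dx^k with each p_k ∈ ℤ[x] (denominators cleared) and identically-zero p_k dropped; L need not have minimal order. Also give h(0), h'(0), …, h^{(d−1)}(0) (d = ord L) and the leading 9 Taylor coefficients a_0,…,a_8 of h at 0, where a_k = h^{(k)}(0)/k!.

L = 64·x + (4 - 32·x + 128·x^2)·Dx + (-1 + 2·x - 16·x^2 + 32·x^3)·Dx^2  (order 2).
h: a_k = 0, -32, -64, 128/3, 256/3, -22016/15, -44032/15, 1349632/105, 2699264/105, …
ICs: h(0) = 0, h′(0) = -32.

f: a_k = 0, -8, 0, 128/3, 0, -2048/5, 0, 32768/7, 0, …
g: a_k = 4, 8, 16, 32, 64, 128, 256, 512, 1024, …
Sym-product of L_f,L_g gives L₀ (≤ ord 2).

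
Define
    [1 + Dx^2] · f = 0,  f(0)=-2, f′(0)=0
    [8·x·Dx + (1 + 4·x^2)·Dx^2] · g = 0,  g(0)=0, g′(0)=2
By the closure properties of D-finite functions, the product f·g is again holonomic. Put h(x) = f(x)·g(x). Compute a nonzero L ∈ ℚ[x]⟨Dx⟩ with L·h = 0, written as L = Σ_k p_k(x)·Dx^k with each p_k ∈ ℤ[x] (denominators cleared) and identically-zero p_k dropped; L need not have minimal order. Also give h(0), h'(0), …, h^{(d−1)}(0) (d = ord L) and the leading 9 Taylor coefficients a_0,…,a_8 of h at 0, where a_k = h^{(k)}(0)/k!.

L = (85 + 944·x^2 + 416·x^4 + 256·x^6 + 256·x^8) + (144·x + 704·x^3 + 768·x^5 + 1024·x^7)·Dx + (90 + 992·x^2 + 576·x^4 + 512·x^6 + 512·x^8)·Dx^2 + (144·x + 704·x^3 + 768·x^5 + 1024·x^7)·Dx^3 + (5 + 48·x^2 + 160·x^4 + 256·x^6 + 256·x^8)·Dx^4  (order 4).
h: a_k = 0, -4, 0, 22/3, 0, -469/30, 0, 54431/1260, 0, …
ICs: h(0) = 0, h′(0) = -4, h′′(0) = 0, h′′′(0) = 44.

f: a_k = -2, 0, 1, 0, -1/12, 0, 1/360, 0, -1/20160, …
g: a_k = 0, 2, 0, -8/3, 0, 32/5, 0, -128/7, 0, …
Sym-product of L_f,L_g gives L₀ (≤ ord 4).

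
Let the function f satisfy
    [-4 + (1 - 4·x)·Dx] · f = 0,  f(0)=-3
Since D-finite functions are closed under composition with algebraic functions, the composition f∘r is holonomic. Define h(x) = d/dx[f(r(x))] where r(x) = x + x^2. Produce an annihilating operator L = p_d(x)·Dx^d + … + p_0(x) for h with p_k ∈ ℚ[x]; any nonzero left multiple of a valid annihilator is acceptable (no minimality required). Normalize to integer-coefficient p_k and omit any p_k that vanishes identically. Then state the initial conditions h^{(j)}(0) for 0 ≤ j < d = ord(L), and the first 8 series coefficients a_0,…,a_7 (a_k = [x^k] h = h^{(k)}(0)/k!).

L = (10 + 24·x + 24·x^2) + (-1 + 2·x + 12·x^2 + 8·x^3)·Dx  (order 1).
h: a_k = -12, -120, -864, -5568, -33600, -194688, -1096704, -6051840, …
ICs: h(0) = -12.

f: a_k = -3, -12, -48, -192, -768, -3072, -12288, -49152, …
L₀ from L_f via x↦r, Dx↦r'^{-1}Dx.
Differentiate: ansatz ord ≤ ord L₀ ⇒ L.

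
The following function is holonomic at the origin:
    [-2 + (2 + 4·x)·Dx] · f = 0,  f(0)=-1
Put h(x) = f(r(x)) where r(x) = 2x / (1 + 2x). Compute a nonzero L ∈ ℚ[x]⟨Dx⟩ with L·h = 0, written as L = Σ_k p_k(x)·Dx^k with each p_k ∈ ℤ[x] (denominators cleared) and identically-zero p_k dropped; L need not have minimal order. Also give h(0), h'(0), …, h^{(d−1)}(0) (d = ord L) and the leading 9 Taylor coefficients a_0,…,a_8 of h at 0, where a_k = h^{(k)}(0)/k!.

L = -2 + (1 + 8·x + 12·x^2)·Dx  (order 1).
h: a_k = -1, -2, 6, -20, 74, -300, 1308, -6024, 28890, …
ICs: h(0) = -1.

f: a_k = -1, -1, 1/2, -1/2, 5/8, -7/8, 21/16, -33/16, 429/128, …
h₀=f(r): pull back L_f along r ⇒ L₀.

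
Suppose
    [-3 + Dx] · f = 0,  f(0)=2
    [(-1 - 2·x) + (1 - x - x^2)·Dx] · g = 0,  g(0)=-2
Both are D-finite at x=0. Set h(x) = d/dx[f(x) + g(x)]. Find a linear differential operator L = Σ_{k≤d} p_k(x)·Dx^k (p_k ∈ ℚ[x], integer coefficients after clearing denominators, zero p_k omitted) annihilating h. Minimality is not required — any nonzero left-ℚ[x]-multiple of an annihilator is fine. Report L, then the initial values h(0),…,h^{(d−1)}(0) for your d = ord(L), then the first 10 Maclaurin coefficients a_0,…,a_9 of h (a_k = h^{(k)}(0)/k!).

L = (18 + 126·x + 144·x^2 + 180·x^3 + 54·x^4) + (-9 - 48·x - 81·x^2 - 24·x^3 + 45·x^4 + 18·x^5)·Dx + (1 + 2·x + 11·x^2 - 12·x^3 - 21·x^4 - 6·x^5)·Dx^2  (order 2).
h: a_k = 4, 10, 9, -13, -239/4, -2877/20, -11517/40, -151591/280, -2215413/2240, -3986471/2240, …
ICs: h(0) = 4, h′(0) = 10.

f: a_k = 2, 6, 9, 9, 27/4, 81/20, 81/40, 243/280, 729/2240, 243/2240, …
g: a_k = -2, -2, -4, -6, -10, -16, -26, -42, -68, -110, …
Weyl lclm of L_f,L_g ⇒ L₀ (ord ≤ 2).
Derive L from L₀ (diff closure).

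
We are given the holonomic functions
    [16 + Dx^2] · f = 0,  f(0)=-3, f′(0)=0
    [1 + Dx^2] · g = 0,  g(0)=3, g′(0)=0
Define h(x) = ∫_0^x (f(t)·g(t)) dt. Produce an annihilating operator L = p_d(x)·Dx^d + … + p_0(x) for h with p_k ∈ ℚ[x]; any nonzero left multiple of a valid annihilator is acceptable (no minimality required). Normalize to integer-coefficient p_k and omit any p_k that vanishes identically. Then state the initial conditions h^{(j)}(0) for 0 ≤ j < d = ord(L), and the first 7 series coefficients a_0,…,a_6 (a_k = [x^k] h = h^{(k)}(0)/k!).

L = 225·Dx + 34·Dx^3 + Dx^5  (order 5).
h: a_k = 0, -9, 0, 51/2, 0, -1059/40, 0, …
ICs: h(0) = 0, h′(0) = -9, h′′(0) = 0, h′′′(0) = 153, h′′′′(0) = 0.

f: a_k = -3, 0, 24, 0, -32, 0, 256/15, …
g: a_k = 3, 0, -3/2, 0, 1/8, 0, -1/240, …
h₀=f·g: eliminate ⇒ L₀, order ≤ 2·2.
∫: right-multiply L₀ by Dx.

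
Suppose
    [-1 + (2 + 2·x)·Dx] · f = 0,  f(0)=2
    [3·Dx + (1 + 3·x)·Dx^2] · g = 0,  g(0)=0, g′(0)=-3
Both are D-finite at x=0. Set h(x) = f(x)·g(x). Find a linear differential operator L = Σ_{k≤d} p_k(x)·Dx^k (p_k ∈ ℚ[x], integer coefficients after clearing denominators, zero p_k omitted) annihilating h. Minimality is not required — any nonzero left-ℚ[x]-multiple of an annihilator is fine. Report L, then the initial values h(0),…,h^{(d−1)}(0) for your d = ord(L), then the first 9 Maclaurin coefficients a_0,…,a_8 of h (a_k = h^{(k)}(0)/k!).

f: a_k = 2, 1, -1/4, 1/8, -5/64, 7/128, -21/512, 33/1024, -429/16384, …
g: a_k = 0, -3, 9/2, -9, 81/4, -243/5, 243/2, -2187/7, 6561/8, …
f·g: L₀ = L_f ⊗_s L_g, ord ≤ 1·2.
L = (-3 + 3·x) + (8 + 8·x)·Dx + (4 + 20·x + 28·x^2 + 12·x^3)·Dx^2  (order 2).
h: a_k = 0, -6, 6, -51/4, 30, -23649/320, 60063/320, -8737857/17920, 11549583/8960, …
ICs: h(0) = 0, h′(0) = -6.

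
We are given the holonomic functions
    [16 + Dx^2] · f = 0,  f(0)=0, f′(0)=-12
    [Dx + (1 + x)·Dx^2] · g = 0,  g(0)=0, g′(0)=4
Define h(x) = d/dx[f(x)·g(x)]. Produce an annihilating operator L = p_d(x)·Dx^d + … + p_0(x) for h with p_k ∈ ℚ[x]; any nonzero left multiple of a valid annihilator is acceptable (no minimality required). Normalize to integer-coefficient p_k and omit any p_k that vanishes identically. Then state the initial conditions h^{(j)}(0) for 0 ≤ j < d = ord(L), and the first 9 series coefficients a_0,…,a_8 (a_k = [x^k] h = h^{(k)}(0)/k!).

L = (96160 + 647168·x + 1757184·x^2 + 2482176·x^3 + 1931264·x^4 + 786432·x^5 + 131072·x^6) + (13728 + 74144·x + 156160·x^2 + 161280·x^3 + 81920·x^4 + 16384·x^5)·Dx + (13546 + 87008·x + 228848·x^2 + 316416·x^3 + 242944·x^4 + 98304·x^5 + 16384·x^6)·Dx^2 + (858 + 4634·x + 9760·x^2 + 10080·x^3 + 5120·x^4 + 1024·x^5)·Dx^3 + (471 + 2910·x + 7439·x^2 + 10080·x^3 + 7640·x^4 + 3072·x^5 + 512·x^6)·Dx^4  (order 4).
h: a_k = 0, -96, 72, 448, -260, -416, 952/5, 3968/21, -582/7, …
ICs: h(0) = 0, h′(0) = -96, h′′(0) = 144, h′′′(0) = 2688.

f: a_k = 0, -12, 0, 32, 0, -128/5, 0, 1024/105, 0, …
g: a_k = 0, 4, -2, 4/3, -1, 4/5, -2/3, 4/7, -1/2, …
Product ⇒ symmetric product L₀, ord ≤ 4.
h₀' ⇒ L via d/dx closure of L₀.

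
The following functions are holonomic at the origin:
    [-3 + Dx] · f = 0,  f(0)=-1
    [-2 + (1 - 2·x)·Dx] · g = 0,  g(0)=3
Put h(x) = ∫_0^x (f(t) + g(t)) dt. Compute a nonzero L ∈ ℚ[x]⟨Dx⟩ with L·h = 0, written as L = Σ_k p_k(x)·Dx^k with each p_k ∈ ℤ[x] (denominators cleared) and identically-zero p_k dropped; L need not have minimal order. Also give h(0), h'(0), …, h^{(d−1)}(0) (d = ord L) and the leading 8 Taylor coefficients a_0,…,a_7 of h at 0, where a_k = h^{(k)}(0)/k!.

L = (6 + 36·x)·Dx + (1 - 36·x + 36·x^2)·Dx^2 + (-1 + 8·x - 12·x^2)·Dx^3  (order 3).
h: a_k = 0, 2, 3/2, 5/2, 39/8, 357/40, 1253/80, 15279/560, …
ICs: h(0) = 0, h′(0) = 2, h′′(0) = 3.

f: a_k = -1, -3, -9/2, -9/2, -27/8, -81/40, -81/80, -243/560, …
g: a_k = 3, 6, 12, 24, 48, 96, 192, 384, …
L₀ := lclm(L_f,L_g); ord L₀ ≤ 1+1.
h=∫₀ˣh₀: take L = L₀·Dx.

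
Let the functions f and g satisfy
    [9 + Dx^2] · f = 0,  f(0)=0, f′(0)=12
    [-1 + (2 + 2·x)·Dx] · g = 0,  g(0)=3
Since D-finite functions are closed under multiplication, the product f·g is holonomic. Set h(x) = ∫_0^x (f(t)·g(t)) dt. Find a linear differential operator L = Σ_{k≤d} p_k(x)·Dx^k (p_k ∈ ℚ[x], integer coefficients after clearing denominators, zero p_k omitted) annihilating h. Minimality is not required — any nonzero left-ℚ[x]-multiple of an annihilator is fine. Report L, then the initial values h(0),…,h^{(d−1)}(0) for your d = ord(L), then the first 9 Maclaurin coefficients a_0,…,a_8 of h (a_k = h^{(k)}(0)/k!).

L = (39 + 72·x + 36·x^2)·Dx + (-4 - 4·x)·Dx^2 + (4 + 8·x + 4·x^2)·Dx^3  (order 3).
h: a_k = 0, 0, 18, 6, -117/8, -99/20, 1581/320, 3123/2240, -61587/71680, …
ICs: h(0) = 0, h′(0) = 0, h′′(0) = 36.

f: a_k = 0, 12, 0, -18, 0, 81/10, 0, -243/140, 0, …
g: a_k = 3, 3/2, -3/8, 3/16, -15/128, 21/256, -63/1024, 99/2048, -1287/32768, …
h₀=f·g: eliminate ⇒ L₀, order ≤ 2·1.
h=∫h₀ ⇒ L = L₀·Dx.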